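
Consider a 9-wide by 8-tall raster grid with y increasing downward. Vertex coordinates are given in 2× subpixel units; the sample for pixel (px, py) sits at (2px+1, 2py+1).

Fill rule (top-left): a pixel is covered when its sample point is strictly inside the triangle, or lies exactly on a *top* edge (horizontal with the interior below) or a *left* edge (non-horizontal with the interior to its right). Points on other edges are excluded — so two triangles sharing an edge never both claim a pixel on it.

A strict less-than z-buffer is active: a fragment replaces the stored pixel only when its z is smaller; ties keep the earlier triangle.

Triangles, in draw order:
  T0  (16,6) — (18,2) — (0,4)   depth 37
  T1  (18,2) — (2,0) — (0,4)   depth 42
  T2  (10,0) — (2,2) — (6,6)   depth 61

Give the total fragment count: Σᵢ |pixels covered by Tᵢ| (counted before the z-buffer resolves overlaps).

T0:
  2·area = 68  (B↔C swapped to make it positive)
  edge (16, 6)→(0, 4): d=(-16,-2) top-left  bias=+0
  edge (0, 4)→(18, 2): d=(18,-2) top-left  bias=+0
  edge (18, 2)→(16, 6): d=(-2,4) right/bottom  bias=-1
    (4,1)@(9, 3): e=[34,0,34] → #  [on edge]
    (5,1)@(11, 3): e=[38,4,26] → #
    (6,1)@(13, 3): e=[42,8,18] → #
    (7,1)@(15, 3): e=[46,12,10] → #
    (8,1)@(17, 3): e=[50,16,2] → #
    (4,2)@(9, 5): e=[2,36,30] → #
    (8,2)@(17, 5): e=[18,52,-2] → ·
    (4,3)@(9, 7): e=[-30,72,26] → ·
    (5,3)@(11, 7): e=[-26,76,18] → ·
    (6,3)@(13, 7): e=[-22,80,10] → ·
    (7,3)@(15, 7): e=[-18,84,2] → ·
  covered (9 px):
    · · · · · · · · ·
    · · · · # # # # #
    · · · · # # # # ·
    · · · · · · · · ·
    · · · · · · · · ·
    · · · · · · · · ·
    · · · · · · · · ·
    · · · · · · · · ·
T1:
  2·area = 68  (B↔C swapped to make it positive)
  edge (18, 2)→(0, 4): d=(-18,2) right/bottom  bias=-1
  edge (0, 4)→(2, 0): d=(2,-4) top-left  bias=+0
  edge (2, 0)→(18, 2): d=(16,2) right/bottom  bias=-1
    (1,0)@(3, 1): e=[48,6,14] → #
    (2,0)@(5, 1): e=[44,14,10] → #
    (3,0)@(7, 1): e=[40,22,6] → #
    (4,0)@(9, 1): e=[36,30,2] → #
    (5,0)@(11, 1): e=[32,38,-2] → ·
    (0,1)@(1, 3): e=[16,2,50] → #
    (4,1)@(9, 3): e=[0,34,34] → ·  [on edge]
    (0,2)@(1, 5): e=[-20,6,82] → ·
    (1,2)@(3, 5): e=[-24,14,78] → ·
    (2,2)@(5, 5): e=[-28,22,74] → ·
    (3,2)@(7, 5): e=[-32,30,70] → ·
  covered (8 px):
    · # # # # · · · ·
    # # # # · · · · ·
    · · · · · · · · ·
    · · · · · · · · ·
    · · · · · · · · ·
    · · · · · · · · ·
    · · · · · · · · ·
    · · · · · · · · ·
T2:
  2·area = 40  (B↔C swapped to make it positive)
  edge (10, 0)→(6, 6): d=(-4,6) right/bottom  bias=-1
  edge (6, 6)→(2, 2): d=(-4,-4) top-left  bias=+0
  edge (2, 2)→(10, 0): d=(8,-2) top-left  bias=+0
    (0,0)@(1, 1): e=[50,0,-10] → ·  [on edge]
    (3,0)@(7, 1): e=[14,24,2] → #
    (4,0)@(9, 1): e=[2,32,6] → #
    (5,0)@(11, 1): e=[-10,40,10] → ·
    (1,1)@(3, 3): e=[30,0,10] → #  [on edge]
    (2,1)@(5, 3): e=[18,8,14] → #
    (4,1)@(9, 3): e=[-6,24,22] → ·
    (1,2)@(3, 5): e=[22,-8,26] → ·
    (2,2)@(5, 5): e=[10,0,30] → #  [on edge]
    (3,2)@(7, 5): e=[-2,8,34] → ·
    (2,3)@(5, 7): e=[2,-8,46] → ·
    (3,3)@(7, 7): e=[-10,0,50] → ·  [on edge]
    (4,4)@(9, 9): e=[-30,0,70] → ·  [on edge]
    (5,5)@(11, 11): e=[-50,0,90] → ·  [on edge]
    (6,6)@(13, 13): e=[-70,0,110] → ·  [on edge]
    (7,7)@(15, 15): e=[-90,0,130] → ·  [on edge]
  covered (6 px):
    · · · # # · · · ·
    · # # # · · · · ·
    · · # · · · · · ·
    · · · · · · · · ·
    · · · · · · · · ·
    · · · · · · · · ·
    · · · · · · · · ·
    · · · · · · · · ·

Final: 23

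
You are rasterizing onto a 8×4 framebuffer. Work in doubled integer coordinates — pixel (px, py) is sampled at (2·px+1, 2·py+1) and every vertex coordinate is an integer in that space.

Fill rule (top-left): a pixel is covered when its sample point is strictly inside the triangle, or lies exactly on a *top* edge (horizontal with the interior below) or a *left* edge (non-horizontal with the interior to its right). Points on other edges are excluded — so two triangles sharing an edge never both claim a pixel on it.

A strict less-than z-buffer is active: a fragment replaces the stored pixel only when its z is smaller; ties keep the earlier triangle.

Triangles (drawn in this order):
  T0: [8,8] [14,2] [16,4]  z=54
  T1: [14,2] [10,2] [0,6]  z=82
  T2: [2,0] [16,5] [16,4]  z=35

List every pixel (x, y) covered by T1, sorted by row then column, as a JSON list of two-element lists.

T0:
  2·area = 24
  edge (8, 8)→(14, 2): d=(6,-6) top-left  bias=+0
  edge (14, 2)→(16, 4): d=(2,2) right/bottom  bias=-1
  edge (16, 4)→(8, 8): d=(-8,4) right/bottom  bias=-1
    (6,0)@(13, 1): e=[-12,0,36] → .  [on edge]
    (7,0)@(15, 1): e=[0,-4,28] → .  [on edge]
    (6,1)@(13, 3): e=[0,4,20] → X  [on edge]
    (7,1)@(15, 3): e=[12,0,12] → .  [on edge]
    (5,2)@(11, 5): e=[0,12,12] → X  [on edge]
    (7,2)@(15, 5): e=[24,4,-4] → .
    (4,3)@(9, 7): e=[0,20,4] → X  [on edge]
    (5,3)@(11, 7): e=[12,16,-4] → .
    (6,3)@(13, 7): e=[24,12,-12] → .
  covered (4 px):
    . . . . . . . .
    . . . . . . X .
    . . . . . X X .
    . . . . X . . .
T1:
  2·area = 16  (B↔C swapped to make it positive)
  edge (14, 2)→(0, 6): d=(-14,4) right/bottom  bias=-1
  edge (0, 6)→(10, 2): d=(10,-4) top-left  bias=+0
  edge (10, 2)→(14, 2): d=(4,0) top-left  bias=+0
    (4,1)@(9, 3): e=[6,6,4] → X
    (5,1)@(11, 3): e=[-2,14,4] → .
    (1,2)@(3, 5): e=[2,2,12] → X
    (2,2)@(5, 5): e=[-6,10,12] → .
    (4,2)@(9, 5): e=[-22,26,12] → .
    (1,3)@(3, 7): e=[-26,22,20] → .
  covered (2 px):
    . . . . . . . .
    . . . . X . . .
    . X . . . . . .
    . . . . . . . .
T2:
  2·area = 14  (B↔C swapped to make it positive)
  edge (2, 0)→(16, 4): d=(14,4) right/bottom  bias=-1
  edge (16, 4)→(16, 5): d=(0,1) right/bottom  bias=-1
  edge (16, 5)→(2, 0): d=(-14,-5) top-left  bias=+0
    (2,0)@(5, 1): e=[2,11,1] → X
    (3,0)@(7, 1): e=[-6,9,11] → .
    (2,1)@(5, 3): e=[30,11,-27] → .
    (5,1)@(11, 3): e=[6,5,3] → X
    (6,1)@(13, 3): e=[-2,3,13] → .
    (5,2)@(11, 5): e=[34,5,-25] → .
  covered (2 px):
    . . X . . . . .
    . . . . . X . .
    . . . . . . . .
    . . . . . . . .

Final: [[4,1],[1,2]]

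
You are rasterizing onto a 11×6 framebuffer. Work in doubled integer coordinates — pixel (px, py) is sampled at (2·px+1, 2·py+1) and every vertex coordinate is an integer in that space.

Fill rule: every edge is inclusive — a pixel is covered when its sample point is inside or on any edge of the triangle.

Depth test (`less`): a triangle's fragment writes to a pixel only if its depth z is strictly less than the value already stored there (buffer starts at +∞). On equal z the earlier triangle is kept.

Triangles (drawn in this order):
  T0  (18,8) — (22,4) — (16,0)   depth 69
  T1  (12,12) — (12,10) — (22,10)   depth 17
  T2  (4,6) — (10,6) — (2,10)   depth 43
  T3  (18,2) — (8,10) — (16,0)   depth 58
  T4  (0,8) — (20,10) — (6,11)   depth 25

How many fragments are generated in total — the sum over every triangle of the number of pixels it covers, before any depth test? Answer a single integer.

T0:
  2·area = 40  (B↔C swapped to make it positive)
  edge (18, 8)→(16, 0): d=(-2,-8) inclusive
  edge (16, 0)→(22, 4): d=(6,4) inclusive
  edge (22, 4)→(18, 8): d=(-4,4) inclusive
    (8,0)@(17, 1): e=[6,2,32] → X
    (9,0)@(19, 1): e=[22,-6,24] → .
    (8,1)@(17, 3): e=[2,14,24] → X
    (9,1)@(19, 3): e=[18,6,16] → X
    (10,1)@(21, 3): e=[34,-2,8] → .
    (8,2)@(17, 5): e=[-2,26,16] → .
    (9,2)@(19, 5): e=[14,18,8] → X
    (10,2)@(21, 5): e=[30,10,0] → X  [on edge]
    (9,3)@(19, 7): e=[10,30,0] → X  [on edge]
    (10,3)@(21, 7): e=[26,22,-8] → .
    (8,4)@(17, 9): e=[-10,50,0] → .  [on edge]
    (9,4)@(19, 9): e=[6,42,-8] → .
    (7,5)@(15, 11): e=[-30,70,0] → .  [on edge]
  covered (6 px):
    . . . . . . . . X . .
    . . . . . . . . X X .
    . . . . . . . . . X X
    . . . . . . . . . X .
    . . . . . . . . . . .
    . . . . . . . . . . .
T1:
  2·area = 20
  edge (12, 12)→(12, 10): d=(0,-2) inclusive
  edge (12, 10)→(22, 10): d=(10,0) inclusive
  edge (22, 10)→(12, 12): d=(-10,2) inclusive
    (6,5)@(13, 11): e=[2,10,8] → X
    (7,5)@(15, 11): e=[6,10,4] → X
    (8,5)@(17, 11): e=[10,10,0] → X  [on edge]
    (9,5)@(19, 11): e=[14,10,-4] → .
  covered (3 px):
    . . . . . . . . . . .
    . . . . . . . . . . .
    . . . . . . . . . . .
    . . . . . . . . . . .
    . . . . . . . . . . .
    . . . . . . X X X . .
T2:
  2·area = 24
  edge (4, 6)→(10, 6): d=(6,0) inclusive
  edge (10, 6)→(2, 10): d=(-8,4) inclusive
  edge (2, 10)→(4, 6): d=(2,-4) inclusive
    (2,3)@(5, 7): e=[6,12,6] → X
    (3,3)@(7, 7): e=[6,4,14] → X
    (4,3)@(9, 7): e=[6,-4,22] → .
    (1,4)@(3, 9): e=[18,4,2] → X
    (2,4)@(5, 9): e=[18,-4,10] → .
    (3,4)@(7, 9): e=[18,-12,18] → .
    (1,5)@(3, 11): e=[30,-12,6] → .
  covered (3 px):
    . . . . . . . . . . .
    . . . . . . . . . . .
    . . . . . . . . . . .
    . . X X . . . . . . .
    . X . . . . . . . . .
    . . . . . . . . . . .
T3:
  2·area = 36
  edge (18, 2)→(8, 10): d=(-10,8) inclusive
  edge (8, 10)→(16, 0): d=(8,-10) inclusive
  edge (16, 0)→(18, 2): d=(2,2) inclusive
    (8,0)@(17, 1): e=[18,18,0] → X  [on edge]
    (9,0)@(19, 1): e=[2,38,-4] → .
    (7,1)@(15, 3): e=[14,14,8] → X
    (8,1)@(17, 3): e=[-2,34,4] → .
    (9,1)@(19, 3): e=[-18,54,0] → .  [on edge]
    (6,2)@(13, 5): e=[10,10,16] → X
    (7,2)@(15, 5): e=[-6,30,12] → .
    (10,2)@(21, 5): e=[-54,90,0] → .  [on edge]
    (5,3)@(11, 7): e=[6,6,24] → X
    (6,3)@(13, 7): e=[-10,26,20] → .
    (4,4)@(9, 9): e=[2,2,32] → X
    (5,4)@(11, 9): e=[-14,22,28] → .
  covered (5 px):
    . . . . . . . . X . .
    . . . . . . . X . . .
    . . . . . . X . . . .
    . . . . . X . . . . .
    . . . . X . . . . . .
    . . . . . . . . . . .
T4:
  2·area = 48
  edge (0, 8)→(20, 10): d=(20,2) inclusive
  edge (20, 10)→(6, 11): d=(-14,1) inclusive
  edge (6, 11)→(0, 8): d=(-6,-3) inclusive
    (1,4)@(3, 9): e=[14,31,3] → X
    (2,4)@(5, 9): e=[10,29,9] → X
    (3,4)@(7, 9): e=[6,27,15] → X
    (4,4)@(9, 9): e=[2,25,21] → X
    (5,4)@(11, 9): e=[-2,23,27] → .
    (1,5)@(3, 11): e=[54,3,-9] → .
    (2,5)@(5, 11): e=[50,1,-3] → .
    (3,5)@(7, 11): e=[46,-1,3] → .
    (4,5)@(9, 11): e=[42,-3,9] → .
  covered (4 px):
    . . . . . . . . . . .
    . . . . . . . . . . .
    . . . . . . . . . . .
    . . . . . . . . . . .
    . X X X X . . . . . .
    . . . . . . . . . . .

Answer: 21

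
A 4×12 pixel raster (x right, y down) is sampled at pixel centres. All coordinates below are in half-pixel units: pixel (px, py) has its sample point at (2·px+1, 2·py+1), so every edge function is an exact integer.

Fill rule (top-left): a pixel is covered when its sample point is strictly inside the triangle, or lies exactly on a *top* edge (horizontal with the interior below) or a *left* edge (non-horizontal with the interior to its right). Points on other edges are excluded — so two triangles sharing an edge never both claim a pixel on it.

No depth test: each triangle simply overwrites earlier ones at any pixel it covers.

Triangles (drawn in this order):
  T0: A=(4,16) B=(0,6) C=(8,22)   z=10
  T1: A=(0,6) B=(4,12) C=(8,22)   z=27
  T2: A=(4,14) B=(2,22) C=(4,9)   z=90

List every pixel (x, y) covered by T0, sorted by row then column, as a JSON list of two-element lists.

T0:
  2·area = 16
  edge (4, 16)→(0, 6): d=(-4,-10) top-left  bias=+0
  edge (0, 6)→(8, 22): d=(8,16) right/bottom  bias=-1
  edge (8, 22)→(4, 16): d=(-4,-6) top-left  bias=+0
    (1,6)@(3, 13): e=[2,8,6] → █
    (2,6)@(5, 13): e=[22,-24,18] → ·
    (1,7)@(3, 15): e=[-6,24,-2] → ·
    (2,8)@(5, 17): e=[6,8,2] → █
    (3,8)@(7, 17): e=[26,-24,14] → ·
    (2,9)@(5, 19): e=[-2,24,-6] → ·
  covered (2 px):
    · · · ·
    · · · ·
    · · · ·
    · · · ·
    · · · ·
    · · · ·
    · █ · ·
    · · · ·
    · · █ ·
    · · · ·
    · · · ·
    · · · ·
T1:
  2·area = 16
  edge (0, 6)→(4, 12): d=(4,6) right/bottom  bias=-1
  edge (4, 12)→(8, 22): d=(4,10) right/bottom  bias=-1
  edge (8, 22)→(0, 6): d=(-8,-16) top-left  bias=+0
    (1,5)@(3, 11): e=[2,6,8] → █
    (2,5)@(5, 11): e=[-10,-14,40] → ·
    (1,6)@(3, 13): e=[10,14,-8] → ·
    (2,7)@(5, 15): e=[6,2,8] → █
    (3,7)@(7, 15): e=[-6,-18,40] → ·
    (2,8)@(5, 17): e=[14,10,-8] → ·
  covered (2 px):
    · · · ·
    · · · ·
    · · · ·
    · · · ·
    · · · ·
    · █ · ·
    · · · ·
    · · █ ·
    · · · ·
    · · · ·
    · · · ·
    · · · ·
T2:
  2·area = 10
  edge (4, 14)→(2, 22): d=(-2,8) right/bottom  bias=-1
  edge (2, 22)→(4, 9): d=(2,-13) top-left  bias=+0
  edge (4, 9)→(4, 14): d=(0,5) right/bottom  bias=-1
    (1,8)@(3, 17): e=[2,3,5] → █
    (2,8)@(5, 17): e=[-14,29,-5] → ·
    (1,9)@(3, 19): e=[-2,7,5] → ·
  covered (1 px):
    · · · ·
    · · · ·
    · · · ·
    · · · ·
    · · · ·
    · · · ·
    · · · ·
    · · · ·
    · █ · ·
    · · · ·
    · · · ·
    · · · ·

Final: [[1,6],[2,8]]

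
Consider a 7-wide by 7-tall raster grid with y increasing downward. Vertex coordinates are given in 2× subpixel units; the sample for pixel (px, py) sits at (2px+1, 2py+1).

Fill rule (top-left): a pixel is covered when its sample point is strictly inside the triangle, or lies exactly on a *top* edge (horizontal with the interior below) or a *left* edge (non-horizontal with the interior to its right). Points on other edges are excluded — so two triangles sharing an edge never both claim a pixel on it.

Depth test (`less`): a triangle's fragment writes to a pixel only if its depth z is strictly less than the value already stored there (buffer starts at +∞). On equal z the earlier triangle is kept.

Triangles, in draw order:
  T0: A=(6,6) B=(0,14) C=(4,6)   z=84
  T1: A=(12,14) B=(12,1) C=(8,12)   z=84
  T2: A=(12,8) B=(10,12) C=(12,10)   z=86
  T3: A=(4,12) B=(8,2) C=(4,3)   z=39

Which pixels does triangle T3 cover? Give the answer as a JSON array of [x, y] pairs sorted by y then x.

T0:
  2·area = 16
  edge (6, 6)→(0, 14): d=(-6,8) right/bottom  bias=-1
  edge (0, 14)→(4, 6): d=(4,-8) top-left  bias=+0
  edge (4, 6)→(6, 6): d=(2,0) top-left  bias=+0
    (2,3)@(5, 7): e=[2,12,2] → X
    (3,3)@(7, 7): e=[-14,28,2] → .
    (1,4)@(3, 9): e=[6,4,6] → X
    (2,4)@(5, 9): e=[-10,20,6] → .
    (1,5)@(3, 11): e=[-6,12,10] → .
  covered (2 px):
    . . . . . . .
    . . . . . . .
    . . . . . . .
    . . X . . . .
    . X . . . . .
    . . . . . . .
    . . . . . . .
T1:
  2·area = 52  (B↔C swapped to make it positive)
  edge (12, 14)→(8, 12): d=(-4,-2) top-left  bias=+0
  edge (8, 12)→(12, 1): d=(4,-11) top-left  bias=+0
  edge (12, 1)→(12, 14): d=(0,13) right/bottom  bias=-1
    (5,2)@(11, 5): e=[34,5,13] → X
    (6,2)@(13, 5): e=[38,27,-13] → .
    (5,3)@(11, 7): e=[26,13,13] → X
    (6,3)@(13, 7): e=[30,35,-13] → .
    (5,4)@(11, 9): e=[18,21,13] → X
    (6,4)@(13, 9): e=[22,43,-13] → .
    (4,5)@(9, 11): e=[6,7,39] → X
    (6,5)@(13, 11): e=[14,51,-13] → .
    (4,6)@(9, 13): e=[-2,15,39] → .
    (5,6)@(11, 13): e=[2,37,13] → X
    (6,6)@(13, 13): e=[6,59,-13] → .
  covered (6 px):
    . . . . . . .
    . . . . . . .
    . . . . . X .
    . . . . . X .
    . . . . . X .
    . . . . X X .
    . . . . . X .
T2:
  2·area = 4  (B↔C swapped to make it positive)
  edge (12, 8)→(12, 10): d=(0,2) right/bottom  bias=-1
  edge (12, 10)→(10, 12): d=(-2,2) right/bottom  bias=-1
  edge (10, 12)→(12, 8): d=(2,-4) top-left  bias=+0
    (6,4)@(13, 9): e=[-2,0,6] → .  [on edge]
    (5,5)@(11, 11): e=[2,0,2] → .  [on edge]
    (4,6)@(9, 13): e=[6,0,-2] → .  [on edge]
  covered (0 px):
    . . . . . . .
    . . . . . . .
    . . . . . . .
    . . . . . . .
    . . . . . . .
    . . . . . . .
    . . . . . . .
T3:
  2·area = 36  (B↔C swapped to make it positive)
  edge (4, 12)→(4, 3): d=(0,-9) top-left  bias=+0
  edge (4, 3)→(8, 2): d=(4,-1) top-left  bias=+0
  edge (8, 2)→(4, 12): d=(-4,10) right/bottom  bias=-1
    (2,1)@(5, 3): e=[9,1,26] → X
    (3,1)@(7, 3): e=[27,3,6] → X
    (4,1)@(9, 3): e=[45,5,-14] → .
    (2,2)@(5, 5): e=[9,9,18] → X
    (3,2)@(7, 5): e=[27,11,-2] → .
    (2,3)@(5, 7): e=[9,17,10] → X
    (3,3)@(7, 7): e=[27,19,-10] → .
    (2,4)@(5, 9): e=[9,25,2] → X
    (3,4)@(7, 9): e=[27,27,-18] → .
    (2,5)@(5, 11): e=[9,33,-6] → .
  covered (5 px):
    . . . . . . .
    . . X X . . .
    . . X . . . .
    . . X . . . .
    . . X . . . .
    . . . . . . .
    . . . . . . .

Answer: [[2,1],[3,1],[2,2],[2,3],[2,4]]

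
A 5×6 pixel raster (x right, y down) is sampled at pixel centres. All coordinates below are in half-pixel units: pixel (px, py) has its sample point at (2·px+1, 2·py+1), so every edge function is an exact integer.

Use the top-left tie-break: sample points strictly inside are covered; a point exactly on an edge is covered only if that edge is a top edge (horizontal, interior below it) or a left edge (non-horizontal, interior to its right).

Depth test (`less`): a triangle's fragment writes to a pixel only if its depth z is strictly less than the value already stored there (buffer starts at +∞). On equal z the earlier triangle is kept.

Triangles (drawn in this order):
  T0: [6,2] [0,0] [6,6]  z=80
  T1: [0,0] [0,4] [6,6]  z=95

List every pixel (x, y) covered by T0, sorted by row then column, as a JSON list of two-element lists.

T0:
  2·area = 24  (B↔C swapped to make it positive)
  edge (6, 2)→(6, 6): d=(0,4) right/bottom  bias=-1
  edge (6, 6)→(0, 0): d=(-6,-6) top-left  bias=+0
  edge (0, 0)→(6, 2): d=(6,2) right/bottom  bias=-1
    (0,0)@(1, 1): e=[20,0,4] → █  [on edge]
    (1,0)@(3, 1): e=[12,12,0] → ·  [on edge]
    (0,1)@(1, 3): e=[20,-12,16] → ·
    (1,1)@(3, 3): e=[12,0,12] → █  [on edge]
    (2,1)@(5, 3): e=[4,12,8] → █
    (3,1)@(7, 3): e=[-4,24,4] → ·
    (4,1)@(9, 3): e=[-12,36,0] → ·  [on edge]
    (1,2)@(3, 5): e=[12,-12,24] → ·
    (2,2)@(5, 5): e=[4,0,20] → █  [on edge]
    (3,2)@(7, 5): e=[-4,12,16] → ·
    (2,3)@(5, 7): e=[4,-12,32] → ·
    (3,3)@(7, 7): e=[-4,0,28] → ·  [on edge]
    (4,4)@(9, 9): e=[-12,0,36] → ·  [on edge]
  covered (4 px):
    █ · · · ·
    · █ █ · ·
    · · █ · ·
    · · · · ·
    · · · · ·
    · · · · ·
T1:
  2·area = 24  (B↔C swapped to make it positive)
  edge (0, 0)→(6, 6): d=(6,6) right/bottom  bias=-1
  edge (6, 6)→(0, 4): d=(-6,-2) top-left  bias=+0
  edge (0, 4)→(0, 0): d=(0,-4) top-left  bias=+0
    (0,0)@(1, 1): e=[0,20,4] → ·  [on edge]
    (0,1)@(1, 3): e=[12,8,4] → █
    (1,1)@(3, 3): e=[0,12,12] → ·  [on edge]
    (0,2)@(1, 5): e=[24,-4,4] → ·
    (1,2)@(3, 5): e=[12,0,12] → █  [on edge]
    (2,2)@(5, 5): e=[0,4,20] → ·  [on edge]
    (1,3)@(3, 7): e=[24,-12,12] → ·
    (3,3)@(7, 7): e=[0,-4,28] → ·  [on edge]
    (4,3)@(9, 7): e=[-12,0,36] → ·  [on edge]
    (4,4)@(9, 9): e=[0,-12,36] → ·  [on edge]
  covered (2 px):
    · · · · ·
    █ · · · ·
    · █ · · ·
    · · · · ·
    · · · · ·
    · · · · ·

Answer: [[0,0],[1,1],[2,1],[2,2]]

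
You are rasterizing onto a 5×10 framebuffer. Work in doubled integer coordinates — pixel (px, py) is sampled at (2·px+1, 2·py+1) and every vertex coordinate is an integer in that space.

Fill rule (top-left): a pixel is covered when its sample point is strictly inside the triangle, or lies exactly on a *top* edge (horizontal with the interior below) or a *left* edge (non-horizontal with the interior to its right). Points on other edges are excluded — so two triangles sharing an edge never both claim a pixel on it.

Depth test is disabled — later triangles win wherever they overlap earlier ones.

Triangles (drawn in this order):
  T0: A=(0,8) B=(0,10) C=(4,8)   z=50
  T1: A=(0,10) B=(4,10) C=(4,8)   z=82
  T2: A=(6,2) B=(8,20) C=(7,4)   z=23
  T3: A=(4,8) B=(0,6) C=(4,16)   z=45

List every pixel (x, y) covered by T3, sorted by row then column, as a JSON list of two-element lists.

T0:
  2·area = 8  (B↔C swapped to make it positive)
  edge (0, 8)→(4, 8): d=(4,0) top-left  bias=+0
  edge (4, 8)→(0, 10): d=(-4,2) right/bottom  bias=-1
  edge (0, 10)→(0, 8): d=(0,-2) top-left  bias=+0
    (0,4)@(1, 9): e=[4,2,2] → #
    (1,4)@(3, 9): e=[4,-2,6] → ·
    (0,5)@(1, 11): e=[12,-6,2] → ·
  covered (1 px):
    · · · · ·
    · · · · ·
    · · · · ·
    · · · · ·
    # · · · ·
    · · · · ·
    · · · · ·
    · · · · ·
    · · · · ·
    · · · · ·
T1:
  2·area = 8  (B↔C swapped to make it positive)
  edge (0, 10)→(4, 8): d=(4,-2) top-left  bias=+0
  edge (4, 8)→(4, 10): d=(0,2) right/bottom  bias=-1
  edge (4, 10)→(0, 10): d=(-4,0) right/bottom  bias=-1
    (1,4)@(3, 9): e=[2,2,4] → #
    (2,4)@(5, 9): e=[6,-2,4] → ·
    (1,5)@(3, 11): e=[10,2,-4] → ·
  covered (1 px):
    · · · · ·
    · · · · ·
    · · · · ·
    · · · · ·
    · # · · ·
    · · · · ·
    · · · · ·
    · · · · ·
    · · · · ·
    · · · · ·
T2:
  2·area = 14  (B↔C swapped to make it positive)
  edge (6, 2)→(7, 4): d=(1,2) right/bottom  bias=-1
  edge (7, 4)→(8, 20): d=(1,16) right/bottom  bias=-1
  edge (8, 20)→(6, 2): d=(-2,-18) top-left  bias=+0
    (3,2)@(7, 5): e=[1,1,12] → #
    (4,2)@(9, 5): e=[-3,-31,48] → ·
    (3,3)@(7, 7): e=[3,3,8] → #
    (4,3)@(9, 7): e=[-1,-29,44] → ·
    (3,4)@(7, 9): e=[5,5,4] → #
    (4,4)@(9, 9): e=[1,-27,40] → ·
    (3,5)@(7, 11): e=[7,7,0] → #  [on edge]
    (4,5)@(9, 11): e=[3,-25,36] → ·
    (3,6)@(7, 13): e=[9,9,-4] → ·
  covered (4 px):
    · · · · ·
    · · · · ·
    · · · # ·
    · · · # ·
    · · · # ·
    · · · # ·
    · · · · ·
    · · · · ·
    · · · · ·
    · · · · ·
T3:
  2·area = 32  (B↔C swapped to make it positive)
  edge (4, 8)→(4, 16): d=(0,8) right/bottom  bias=-1
  edge (4, 16)→(0, 6): d=(-4,-10) top-left  bias=+0
  edge (0, 6)→(4, 8): d=(4,2) right/bottom  bias=-1
    (0,3)@(1, 7): e=[24,6,2] → #
    (1,3)@(3, 7): e=[8,26,-2] → ·
    (0,4)@(1, 9): e=[24,-2,10] → ·
    (1,4)@(3, 9): e=[8,18,6] → #
    (2,4)@(5, 9): e=[-8,38,2] → ·
    (1,5)@(3, 11): e=[8,10,14] → #
    (2,5)@(5, 11): e=[-8,30,10] → ·
    (1,6)@(3, 13): e=[8,2,22] → #
    (2,6)@(5, 13): e=[-8,22,18] → ·
    (1,7)@(3, 15): e=[8,-6,30] → ·
  covered (4 px):
    · · · · ·
    · · · · ·
    · · · · ·
    # · · · ·
    · # · · ·
    · # · · ·
    · # · · ·
    · · · · ·
    · · · · ·
    · · · · ·

Answer: [[0,3],[1,4],[1,5],[1,6]]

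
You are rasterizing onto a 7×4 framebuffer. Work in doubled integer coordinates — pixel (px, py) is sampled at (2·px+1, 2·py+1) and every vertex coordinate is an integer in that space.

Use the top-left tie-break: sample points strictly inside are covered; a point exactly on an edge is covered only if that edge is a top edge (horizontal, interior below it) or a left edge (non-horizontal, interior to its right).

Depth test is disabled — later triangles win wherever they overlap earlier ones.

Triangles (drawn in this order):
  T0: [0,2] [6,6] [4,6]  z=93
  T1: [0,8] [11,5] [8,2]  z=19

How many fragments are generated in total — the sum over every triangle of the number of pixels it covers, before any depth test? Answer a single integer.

T0:
  2·area = 8
  edge (0, 2)→(6, 6): d=(6,4) right/bottom  bias=-1
  edge (6, 6)→(4, 6): d=(-2,0) right/bottom  bias=-1
  edge (4, 6)→(0, 2): d=(-4,-4) top-left  bias=+0
    (0,1)@(1, 3): e=[2,6,0] → X  [on edge]
    (1,1)@(3, 3): e=[-6,6,8] → .
    (0,2)@(1, 5): e=[14,2,-8] → .
    (1,2)@(3, 5): e=[6,2,0] → X  [on edge]
    (2,2)@(5, 5): e=[-2,2,8] → .
    (1,3)@(3, 7): e=[18,-2,-8] → .
    (2,3)@(5, 7): e=[10,-2,0] → .  [on edge]
  covered (2 px):
    . . . . . . .
    X . . . . . .
    . X . . . . .
    . . . . . . .
T1:
  2·area = 42  (B↔C swapped to make it positive)
  edge (0, 8)→(8, 2): d=(8,-6) top-left  bias=+0
  edge (8, 2)→(11, 5): d=(3,3) right/bottom  bias=-1
  edge (11, 5)→(0, 8): d=(-11,3) right/bottom  bias=-1
    (3,0)@(7, 1): e=[-14,0,56] → .  [on edge]
    (3,1)@(7, 3): e=[2,6,34] → X
    (4,1)@(9, 3): e=[14,0,28] → .  [on edge]
    (2,2)@(5, 5): e=[6,18,18] → X
    (4,2)@(9, 5): e=[30,6,6] → X
    (5,2)@(11, 5): e=[42,0,0] → .  [on edge]
    (1,3)@(3, 7): e=[10,30,2] → X
    (2,3)@(5, 7): e=[22,24,-4] → .
    (3,3)@(7, 7): e=[34,18,-10] → .
    (4,3)@(9, 7): e=[46,12,-16] → .
    (6,3)@(13, 7): e=[70,0,-28] → .  [on edge]
  covered (5 px):
    . . . . . . .
    . . . X . . .
    . . X X X . .
    . X . . . . .

Result: 7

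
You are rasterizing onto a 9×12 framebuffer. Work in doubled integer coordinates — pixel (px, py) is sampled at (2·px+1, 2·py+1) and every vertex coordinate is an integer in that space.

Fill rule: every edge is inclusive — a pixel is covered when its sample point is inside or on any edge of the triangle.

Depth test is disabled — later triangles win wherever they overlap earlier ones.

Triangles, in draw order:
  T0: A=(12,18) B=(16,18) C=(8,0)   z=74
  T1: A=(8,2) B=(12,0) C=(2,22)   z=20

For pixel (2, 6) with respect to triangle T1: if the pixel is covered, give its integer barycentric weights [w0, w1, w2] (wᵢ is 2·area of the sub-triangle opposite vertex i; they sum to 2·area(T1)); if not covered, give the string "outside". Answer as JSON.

T0:
  2·area = 72  (B↔C swapped to make it positive)
  edge (12, 18)→(8, 0): d=(-4,-18) inclusive
  edge (8, 0)→(16, 18): d=(8,18) inclusive
  edge (16, 18)→(12, 18): d=(-4,0) inclusive
    (4,1)@(9, 3): e=[6,6,60] → █
    (5,1)@(11, 3): e=[42,-30,60] → ·
    (4,2)@(9, 5): e=[-2,22,52] → ·
    (5,3)@(11, 7): e=[26,2,44] → █
    (6,3)@(13, 7): e=[62,-34,44] → ·
    (5,4)@(11, 9): e=[18,18,36] → █
    (6,4)@(13, 9): e=[54,-18,36] → ·
    (5,5)@(11, 11): e=[10,34,28] → █
    (6,5)@(13, 11): e=[46,-2,28] → ·
    (5,6)@(11, 13): e=[2,50,20] → █
    (6,6)@(13, 13): e=[38,14,20] → █
    (7,6)@(15, 13): e=[74,-22,20] → ·
  covered (9 px):
    · · · · · · · · ·
    · · · · █ · · · ·
    · · · · · · · · ·
    · · · · · █ · · ·
    · · · · · █ · · ·
    · · · · · █ · · ·
    · · · · · █ █ · ·
    · · · · · · █ · ·
    · · · · · · █ █ ·
    · · · · · · · · ·
    · · · · · · · · ·
    · · · · · · · · ·
T1:
  2·area = 68
  edge (8, 2)→(12, 0): d=(4,-2) inclusive
  edge (12, 0)→(2, 22): d=(-10,22) inclusive
  edge (2, 22)→(8, 2): d=(6,-20) inclusive
    (5,0)@(11, 1): e=[2,12,54] → █
    (6,0)@(13, 1): e=[6,-32,94] → ·
    (4,1)@(9, 3): e=[6,36,26] → █
    (5,1)@(11, 3): e=[10,-8,66] → ·
    (4,2)@(9, 5): e=[14,16,38] → █
    (5,2)@(11, 5): e=[18,-28,78] → ·
    (3,3)@(7, 7): e=[18,40,10] → █
    (4,3)@(9, 7): e=[22,-4,50] → ·
    (3,4)@(7, 9): e=[26,20,22] → █
    (4,4)@(9, 9): e=[30,-24,62] → ·
    (3,5)@(7, 11): e=[34,0,34] → █  [on edge]
    (4,5)@(9, 11): e=[38,-44,74] → ·
  covered (9 px):
    · · · · · █ · · ·
    · · · · █ · · · ·
    · · · · █ · · · ·
    · · · █ · · · · ·
    · · · █ · · · · ·
    · · · █ · · · · ·
    · · █ · · · · · ·
    · · █ · · · · · ·
    · · · · · · · · ·
    · █ · · · · · · ·
    · · · · · · · · ·
    · · · · · · · · ·

Result: [24,6,38]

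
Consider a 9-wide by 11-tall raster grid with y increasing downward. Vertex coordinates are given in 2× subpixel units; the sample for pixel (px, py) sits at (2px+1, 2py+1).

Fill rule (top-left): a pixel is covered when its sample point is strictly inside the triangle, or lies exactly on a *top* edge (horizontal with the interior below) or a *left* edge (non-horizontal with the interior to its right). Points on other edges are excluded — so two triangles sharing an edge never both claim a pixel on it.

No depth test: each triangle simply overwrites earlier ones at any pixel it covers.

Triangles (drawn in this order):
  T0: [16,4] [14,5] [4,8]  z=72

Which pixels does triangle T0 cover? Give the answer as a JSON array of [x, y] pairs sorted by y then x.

T0:
  2·area = 4
  edge (16, 4)→(14, 5): d=(-2,1) right/bottom  bias=-1
  edge (14, 5)→(4, 8): d=(-10,3) right/bottom  bias=-1
  edge (4, 8)→(16, 4): d=(12,-4) top-left  bias=+0
    (6,2)@(13, 5): e=[1,3,0] → #  [on edge]
    (7,2)@(15, 5): e=[-1,-3,8] → ·
    (3,3)@(7, 7): e=[3,1,0] → #  [on edge]
    (4,3)@(9, 7): e=[1,-5,8] → ·
    (6,3)@(13, 7): e=[-3,-17,24] → ·
    (0,4)@(1, 9): e=[5,-1,0] → ·  [on edge]
    (3,4)@(7, 9): e=[-1,-19,24] → ·
  covered (2 px):
    · · · · · · · · ·
    · · · · · · · · ·
    · · · · · · # · ·
    · · · # · · · · ·
    · · · · · · · · ·
    · · · · · · · · ·
    · · · · · · · · ·
    · · · · · · · · ·
    · · · · · · · · ·
    · · · · · · · · ·
    · · · · · · · · ·

Final: [[6,2],[3,3]]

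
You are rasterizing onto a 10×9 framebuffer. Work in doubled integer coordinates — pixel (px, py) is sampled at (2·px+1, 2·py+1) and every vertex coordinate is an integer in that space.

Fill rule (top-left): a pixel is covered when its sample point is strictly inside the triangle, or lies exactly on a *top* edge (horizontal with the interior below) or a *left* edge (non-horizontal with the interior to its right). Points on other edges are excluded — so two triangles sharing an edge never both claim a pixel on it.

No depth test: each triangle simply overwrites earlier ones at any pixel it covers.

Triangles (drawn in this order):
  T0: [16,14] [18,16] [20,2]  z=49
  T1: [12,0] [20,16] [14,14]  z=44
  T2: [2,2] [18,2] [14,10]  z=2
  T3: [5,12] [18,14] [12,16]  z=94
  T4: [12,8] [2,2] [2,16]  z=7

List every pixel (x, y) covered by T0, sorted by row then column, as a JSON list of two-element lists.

T0:
  2·area = 32  (B↔C swapped to make it positive)
  edge (16, 14)→(20, 2): d=(4,-12) top-left  bias=+0
  edge (20, 2)→(18, 16): d=(-2,14) right/bottom  bias=-1
  edge (18, 16)→(16, 14): d=(-2,-2) top-left  bias=+0
    (1,0)@(3, 1): e=[-208,240,0] → .  [on edge]
    (2,1)@(5, 3): e=[-176,208,0] → .  [on edge]
    (3,2)@(7, 5): e=[-144,176,0] → .  [on edge]
    (9,2)@(19, 5): e=[0,8,24] → X  [on edge]
    (4,3)@(9, 7): e=[-112,144,0] → .  [on edge]
    (9,3)@(19, 7): e=[8,4,20] → X
    (5,4)@(11, 9): e=[-80,112,0] → .  [on edge]
    (9,4)@(19, 9): e=[16,0,16] → .  [on edge]
    (6,5)@(13, 11): e=[-48,80,0] → .  [on edge]
    (8,5)@(17, 11): e=[0,24,8] → X  [on edge]
    (9,5)@(19, 11): e=[24,-4,12] → .
    (7,6)@(15, 13): e=[-16,48,0] → .  [on edge]
    (8,7)@(17, 15): e=[16,16,0] → X  [on edge]
    (7,8)@(15, 17): e=[0,40,-8] → .  [on edge]
    (9,8)@(19, 17): e=[48,-16,0] → .  [on edge]
  covered (5 px):
    . . . . . . . . . .
    . . . . . . . . . .
    . . . . . . . . . X
    . . . . . . . . . X
    . . . . . . . . . .
    . . . . . . . . X .
    . . . . . . . . X .
    . . . . . . . . X .
    . . . . . . . . . .
T1:
  2·area = 80
  edge (12, 0)→(20, 16): d=(8,16) right/bottom  bias=-1
  edge (20, 16)→(14, 14): d=(-6,-2) top-left  bias=+0
  edge (14, 14)→(12, 0): d=(-2,-14) top-left  bias=+0
    (6,1)@(13, 3): e=[8,64,8] → X
    (7,1)@(15, 3): e=[-24,68,36] → .
    (6,2)@(13, 5): e=[24,52,4] → X
    (7,2)@(15, 5): e=[-8,56,32] → .
    (6,3)@(13, 7): e=[40,40,0] → X  [on edge]
    (7,3)@(15, 7): e=[8,44,28] → X
    (8,3)@(17, 7): e=[-24,48,56] → .
    (6,4)@(13, 9): e=[56,28,-4] → .
    (7,4)@(15, 9): e=[24,32,24] → X
    (8,4)@(17, 9): e=[-8,36,52] → .
    (2,5)@(5, 11): e=[200,0,-120] → .  [on edge]
    (7,5)@(15, 11): e=[40,20,20] → X
    (5,6)@(11, 13): e=[120,0,-40] → .  [on edge]
    (8,7)@(17, 15): e=[40,0,40] → X  [on edge]
  covered (11 px):
    . . . . . . . . . .
    . . . . . . X . . .
    . . . . . . X . . .
    . . . . . . X X . .
    . . . . . . . X . .
    . . . . . . . X X .
    . . . . . . . X X .
    . . . . . . . . X X
    . . . . . . . . . .
T2:
  2·area = 128
  edge (2, 2)→(18, 2): d=(16,0) top-left  bias=+0
  edge (18, 2)→(14, 10): d=(-4,8) right/bottom  bias=-1
  edge (14, 10)→(2, 2): d=(-12,-8) top-left  bias=+0
    (2,1)@(5, 3): e=[16,100,12] → X
    (3,1)@(7, 3): e=[16,84,28] → X
    (4,1)@(9, 3): e=[16,68,44] → X
    (5,1)@(11, 3): e=[16,52,60] → X
    (6,1)@(13, 3): e=[16,36,76] → X
    (7,1)@(15, 3): e=[16,20,92] → X
    (8,1)@(17, 3): e=[16,4,108] → X
    (9,1)@(19, 3): e=[16,-12,124] → .
    (2,2)@(5, 5): e=[48,92,-12] → .
    (3,2)@(7, 5): e=[48,76,4] → X
    (8,2)@(17, 5): e=[48,-4,84] → .
    (3,3)@(7, 7): e=[80,68,-20] → .
  covered (16 px):
    . . . . . . . . . .
    . . X X X X X X X .
    . . . X X X X X . .
    . . . . . X X X . .
    . . . . . . X . . .
    . . . . . . . . . .
    . . . . . . . . . .
    . . . . . . . . . .
    . . . . . . . . . .
T3:
  2·area = 38
  edge (5, 12)→(18, 14): d=(13,2) right/bottom  bias=-1
  edge (18, 14)→(12, 16): d=(-6,2) right/bottom  bias=-1
  edge (12, 16)→(5, 12): d=(-7,-4) top-left  bias=+0
    (3,6)@(7, 13): e=[9,28,1] → X
    (4,6)@(9, 13): e=[5,24,9] → X
    (5,6)@(11, 13): e=[1,20,17] → X
    (6,6)@(13, 13): e=[-3,16,25] → .
    (3,7)@(7, 15): e=[35,16,-13] → .
    (4,7)@(9, 15): e=[31,12,-5] → .
    (5,7)@(11, 15): e=[27,8,3] → X
    (6,7)@(13, 15): e=[23,4,11] → X
    (7,7)@(15, 15): e=[19,0,19] → .  [on edge]
    (4,8)@(9, 17): e=[57,0,-19] → .  [on edge]
    (5,8)@(11, 17): e=[53,-4,-11] → .
    (6,8)@(13, 17): e=[49,-8,-3] → .
  covered (5 px):
    . . . . . . . . . .
    . . . . . . . . . .
    . . . . . . . . . .
    . . . . . . . . . .
    . . . . . . . . . .
    . . . . . . . . . .
    . . . X X X . . . .
    . . . . . X X . . .
    . . . . . . . . . .
T4:
  2·area = 140  (B↔C swapped to make it positive)
  edge (12, 8)→(2, 16): d=(-10,8) right/bottom  bias=-1
  edge (2, 16)→(2, 2): d=(0,-14) top-left  bias=+0
  edge (2, 2)→(12, 8): d=(10,6) right/bottom  bias=-1
    (1,1)@(3, 3): e=[122,14,4] → X
    (2,1)@(5, 3): e=[106,42,-8] → .
    (1,2)@(3, 5): e=[102,14,24] → X
    (2,2)@(5, 5): e=[86,42,12] → X
    (3,2)@(7, 5): e=[70,70,0] → .  [on edge]
    (1,3)@(3, 7): e=[82,14,44] → X
    (3,3)@(7, 7): e=[50,70,20] → X
    (4,3)@(9, 7): e=[34,98,8] → X
    (5,3)@(11, 7): e=[18,126,-4] → .
    (1,4)@(3, 9): e=[62,14,64] → X
    (5,4)@(11, 9): e=[-2,126,16] → .
    (1,5)@(3, 11): e=[42,14,84] → X
    (8,5)@(17, 11): e=[-70,210,0] → .  [on edge]
  covered (17 px):
    . . . . . . . . . .
    . X . . . . . . . .
    . X X . . . . . . .
    . X X X X . . . . .
    . X X X X . . . . .
    . X X X . . . . . .
    . X X . . . . . . .
    . X . . . . . . . .
    . . . . . . . . . .

Result: [[9,2],[9,3],[8,5],[8,6],[8,7]]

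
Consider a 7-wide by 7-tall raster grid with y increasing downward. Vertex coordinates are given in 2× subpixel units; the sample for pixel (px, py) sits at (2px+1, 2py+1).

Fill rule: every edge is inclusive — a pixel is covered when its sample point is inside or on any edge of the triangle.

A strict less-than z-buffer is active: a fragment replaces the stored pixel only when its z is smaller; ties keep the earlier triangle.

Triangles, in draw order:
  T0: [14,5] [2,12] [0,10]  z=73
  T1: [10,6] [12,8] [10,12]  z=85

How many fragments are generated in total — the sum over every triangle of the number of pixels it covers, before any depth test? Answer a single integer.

T0:
  2·area = 38
  edge (14, 5)→(2, 12): d=(-12,7) inclusive
  edge (2, 12)→(0, 10): d=(-2,-2) inclusive
  edge (0, 10)→(14, 5): d=(14,-5) inclusive
    (4,3)@(9, 7): e=[11,24,3] → #
    (5,3)@(11, 7): e=[-3,28,13] → ·
    (1,4)@(3, 9): e=[29,8,1] → #
    (2,4)@(5, 9): e=[15,12,11] → #
    (3,4)@(7, 9): e=[1,16,21] → #
    (4,4)@(9, 9): e=[-13,20,31] → ·
    (0,5)@(1, 11): e=[19,0,19] → #  [on edge]
    (2,5)@(5, 11): e=[-9,8,39] → ·
    (3,5)@(7, 11): e=[-23,12,49] → ·
    (0,6)@(1, 13): e=[-5,-4,47] → ·
    (1,6)@(3, 13): e=[-19,0,57] → ·  [on edge]
  covered (6 px):
    · · · · · · ·
    · · · · · · ·
    · · · · · · ·
    · · · · # · ·
    · # # # · · ·
    # # · · · · ·
    · · · · · · ·
T1:
  2·area = 12
  edge (10, 6)→(12, 8): d=(2,2) inclusive
  edge (12, 8)→(10, 12): d=(-2,4) inclusive
  edge (10, 12)→(10, 6): d=(0,-6) inclusive
    (2,0)@(5, 1): e=[0,42,-30] → ·  [on edge]
    (3,1)@(7, 3): e=[0,30,-18] → ·  [on edge]
    (4,2)@(9, 5): e=[0,18,-6] → ·  [on edge]
    (5,3)@(11, 7): e=[0,6,6] → #  [on edge]
    (6,3)@(13, 7): e=[-4,-2,18] → ·
    (5,4)@(11, 9): e=[4,2,6] → #
    (6,4)@(13, 9): e=[0,-6,18] → ·  [on edge]
    (5,5)@(11, 11): e=[8,-2,6] → ·
  covered (2 px):
    · · · · · · ·
    · · · · · · ·
    · · · · · · ·
    · · · · · # ·
    · · · · · # ·
    · · · · · · ·
    · · · · · · ·

Answer: 8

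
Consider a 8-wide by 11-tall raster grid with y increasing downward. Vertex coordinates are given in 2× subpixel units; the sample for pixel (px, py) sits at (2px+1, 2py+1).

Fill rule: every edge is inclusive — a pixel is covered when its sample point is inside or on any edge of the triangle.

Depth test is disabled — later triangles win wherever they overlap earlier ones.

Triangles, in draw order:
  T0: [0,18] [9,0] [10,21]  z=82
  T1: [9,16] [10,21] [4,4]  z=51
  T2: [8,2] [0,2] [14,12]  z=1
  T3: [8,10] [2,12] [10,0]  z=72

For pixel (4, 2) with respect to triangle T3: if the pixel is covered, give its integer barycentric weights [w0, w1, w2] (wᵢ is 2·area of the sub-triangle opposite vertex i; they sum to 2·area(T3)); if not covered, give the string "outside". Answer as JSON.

T0:
  2·area = 207
  edge (0, 18)→(9, 0): d=(9,-18) inclusive
  edge (9, 0)→(10, 21): d=(1,21) inclusive
  edge (10, 21)→(0, 18): d=(-10,-3) inclusive
    (4,0)@(9, 1): e=[9,1,197] → X
    (5,0)@(11, 1): e=[45,-41,203] → .
    (4,1)@(9, 3): e=[27,3,177] → X
    (5,1)@(11, 3): e=[63,-39,183] → .
    (3,2)@(7, 5): e=[9,47,151] → X
    (5,2)@(11, 5): e=[81,-37,163] → .
    (3,3)@(7, 7): e=[27,49,131] → X
    (5,3)@(11, 7): e=[99,-35,143] → .
    (2,4)@(5, 9): e=[9,93,105] → X
    (5,4)@(11, 9): e=[117,-33,123] → .
    (2,5)@(5, 11): e=[27,95,85] → X
    (5,5)@(11, 11): e=[135,-31,103] → .
  covered (28 px):
    . . . . X . . .
    . . . . X . . .
    . . . X X . . .
    . . . X X . . .
    . . X X X . . .
    . . X X X . . .
    . X X X X . . .
    . X X X X . . .
    X X X X X . . .
    . . X X X . . .
    . . . . . . . .
T1:
  2·area = 13
  edge (9, 16)→(10, 21): d=(1,5) inclusive
  edge (10, 21)→(4, 4): d=(-6,-17) inclusive
  edge (4, 4)→(9, 16): d=(5,12) inclusive
    (4,8)@(9, 17): e=[1,7,5] → X
    (5,8)@(11, 17): e=[-9,41,-19] → .
    (4,9)@(9, 19): e=[3,-5,15] → .
  covered (1 px):
    . . . . . . . .
    . . . . . . . .
    . . . . . . . .
    . . . . . . . .
    . . . . . . . .
    . . . . . . . .
    . . . . . . . .
    . . . . . . . .
    . . . . X . . .
    . . . . . . . .
    . . . . . . . .
T2:
  2·area = 80  (B↔C swapped to make it positive)
  edge (8, 2)→(14, 12): d=(6,10) inclusive
  edge (14, 12)→(0, 2): d=(-14,-10) inclusive
  edge (0, 2)→(8, 2): d=(8,0) inclusive
    (1,1)@(3, 3): e=[56,16,8] → X
    (2,1)@(5, 3): e=[36,36,8] → X
    (3,1)@(7, 3): e=[16,56,8] → X
    (4,1)@(9, 3): e=[-4,76,8] → .
    (1,2)@(3, 5): e=[68,-12,24] → .
    (2,2)@(5, 5): e=[48,8,24] → X
    (4,2)@(9, 5): e=[8,48,24] → X
    (5,2)@(11, 5): e=[-12,68,24] → .
    (2,3)@(5, 7): e=[60,-20,40] → .
    (3,3)@(7, 7): e=[40,0,40] → X  [on edge]
    (5,3)@(11, 7): e=[0,40,40] → X  [on edge]
    (6,3)@(13, 7): e=[-20,60,40] → .
  covered (11 px):
    . . . . . . . .
    . X X X . . . .
    . . X X X . . .
    . . . X X X . .
    . . . . . X . .
    . . . . . . X .
    . . . . . . . .
    . . . . . . . .
    . . . . . . . .
    . . . . . . . .
    . . . . . . . .
T3:
  2·area = 56
  edge (8, 10)→(2, 12): d=(-6,2) inclusive
  edge (2, 12)→(10, 0): d=(8,-12) inclusive
  edge (10, 0)→(8, 10): d=(-2,10) inclusive
    (4,1)@(9, 3): e=[40,12,4] → X
    (5,1)@(11, 3): e=[36,36,-16] → .
    (3,2)@(7, 5): e=[32,4,20] → X
    (4,2)@(9, 5): e=[28,28,0] → X  [on edge]
    (5,2)@(11, 5): e=[24,52,-20] → .
    (3,3)@(7, 7): e=[20,20,16] → X
    (4,3)@(9, 7): e=[16,44,-4] → .
    (2,4)@(5, 9): e=[12,12,32] → X
    (4,4)@(9, 9): e=[4,60,-8] → .
    (5,4)@(11, 9): e=[0,84,-28] → .  [on edge]
    (1,5)@(3, 11): e=[4,4,48] → X
    (2,5)@(5, 11): e=[0,28,28] → X  [on edge]
    (3,7)@(7, 15): e=[-28,84,0] → .  [on edge]
  covered (8 px):
    . . . . . . . .
    . . . . X . . .
    . . . X X . . .
    . . . X . . . .
    . . X X . . . .
    . X X . . . . .
    . . . . . . . .
    . . . . . . . .
    . . . . . . . .
    . . . . . . . .
    . . . . . . . .

Answer: [28,0,28]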